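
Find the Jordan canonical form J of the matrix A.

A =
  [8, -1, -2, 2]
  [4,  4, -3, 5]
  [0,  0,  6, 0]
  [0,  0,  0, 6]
J_3(6) ⊕ J_1(6)

The characteristic polynomial is
  det(x·I − A) = x^4 - 24*x^3 + 216*x^2 - 864*x + 1296 = (x - 6)^4

Eigenvalues and multiplicities (the geometric multiplicity of λ is n − rank(A − λI), which equals the number of Jordan blocks for λ):
  λ = 6: algebraic multiplicity = 4, geometric multiplicity = 2

Determining the block sizes for each eigenvalue:
  λ = 6: with am = 4 and gm = 2, the partition is not yet determined (e.g. several partitions of 4 into 2 parts exist). Let N = A − (6)·I. Computing rank(N^1) = 2, rank(N^2) = 1, rank(N^3) = 0; the number of blocks of size ≥ j is rank(N^{j−1}) − rank(N^j), giving [2, 1, 1]. So we have 1 block(s) of size 3, 1 block(s) of size 1 → block sizes [3, 1]

Assembling the blocks gives a Jordan form
J =
  [6, 1, 0, 0]
  [0, 6, 1, 0]
  [0, 0, 6, 0]
  [0, 0, 0, 6]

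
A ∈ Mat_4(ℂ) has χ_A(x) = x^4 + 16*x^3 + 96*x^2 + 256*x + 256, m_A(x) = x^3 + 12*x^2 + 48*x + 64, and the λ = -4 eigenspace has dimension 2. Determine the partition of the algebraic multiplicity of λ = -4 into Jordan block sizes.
Block sizes for λ = -4: [3, 1]

Step 1 — from the characteristic polynomial, algebraic multiplicity of λ = -4 is 4. From dim ker(A − (-4)·I) = 2, there are exactly 2 Jordan blocks for λ = -4.
Step 2 — from the minimal polynomial, the factor (x + 4)^3 tells us the largest block for λ = -4 has size 3.
Step 3 — with total size 4, 2 blocks, and largest block 3, the block sizes (in nonincreasing order) are [3, 1].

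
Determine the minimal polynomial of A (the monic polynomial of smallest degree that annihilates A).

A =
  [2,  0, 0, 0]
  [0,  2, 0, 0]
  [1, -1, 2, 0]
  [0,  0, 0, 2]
x^2 - 4*x + 4

The characteristic polynomial is χ_A(x) = (x - 2)^4, so the eigenvalues are known. The minimal polynomial is
  m_A(x) = Π_λ (x − λ)^{k_λ}
where k_λ is the size of the *largest* Jordan block for λ (equivalently, the smallest k with (A − λI)^k v = 0 for every generalised eigenvector v of λ).

  λ = 2: largest Jordan block has size 2, contributing (x − 2)^2

So m_A(x) = (x - 2)^2 = x^2 - 4*x + 4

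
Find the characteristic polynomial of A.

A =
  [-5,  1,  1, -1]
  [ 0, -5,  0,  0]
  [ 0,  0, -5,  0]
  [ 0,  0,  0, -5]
x^4 + 20*x^3 + 150*x^2 + 500*x + 625

Expanding det(x·I − A) (e.g. by cofactor expansion or by noting that A is similar to its Jordan form J, which has the same characteristic polynomial as A) gives
  χ_A(x) = x^4 + 20*x^3 + 150*x^2 + 500*x + 625
which factors as (x + 5)^4. The eigenvalues (with algebraic multiplicities) are λ = -5 with multiplicity 4.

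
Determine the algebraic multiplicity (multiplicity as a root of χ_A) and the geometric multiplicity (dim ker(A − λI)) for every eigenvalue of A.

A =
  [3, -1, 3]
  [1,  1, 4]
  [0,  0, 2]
λ = 2: alg = 3, geom = 1

Step 1 — factor the characteristic polynomial to read off the algebraic multiplicities:
  χ_A(x) = (x - 2)^3

Step 2 — compute geometric multiplicities via the rank-nullity identity g(λ) = n − rank(A − λI):
  rank(A − (2)·I) = 2, so dim ker(A − (2)·I) = n − 2 = 1

Summary:
  λ = 2: algebraic multiplicity = 3, geometric multiplicity = 1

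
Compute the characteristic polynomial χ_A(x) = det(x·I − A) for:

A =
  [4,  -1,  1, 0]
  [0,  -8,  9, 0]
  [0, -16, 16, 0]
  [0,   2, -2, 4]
x^4 - 16*x^3 + 96*x^2 - 256*x + 256

Expanding det(x·I − A) (e.g. by cofactor expansion or by noting that A is similar to its Jordan form J, which has the same characteristic polynomial as A) gives
  χ_A(x) = x^4 - 16*x^3 + 96*x^2 - 256*x + 256
which factors as (x - 4)^4. The eigenvalues (with algebraic multiplicities) are λ = 4 with multiplicity 4.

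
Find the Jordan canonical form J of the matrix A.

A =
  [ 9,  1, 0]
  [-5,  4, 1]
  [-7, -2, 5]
J_3(6)

The characteristic polynomial is
  det(x·I − A) = x^3 - 18*x^2 + 108*x - 216 = (x - 6)^3

Eigenvalues and multiplicities (the geometric multiplicity of λ is n − rank(A − λI), which equals the number of Jordan blocks for λ):
  λ = 6: algebraic multiplicity = 3, geometric multiplicity = 1

Determining the block sizes for each eigenvalue:
  λ = 6: one block (gm = 1), so the single block has size am = 3 → block sizes [3]

Assembling the blocks gives a Jordan form
J =
  [6, 1, 0]
  [0, 6, 1]
  [0, 0, 6]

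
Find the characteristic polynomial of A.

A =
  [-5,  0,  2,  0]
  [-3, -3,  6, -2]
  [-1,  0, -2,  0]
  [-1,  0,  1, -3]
x^4 + 13*x^3 + 63*x^2 + 135*x + 108

Expanding det(x·I − A) (e.g. by cofactor expansion or by noting that A is similar to its Jordan form J, which has the same characteristic polynomial as A) gives
  χ_A(x) = x^4 + 13*x^3 + 63*x^2 + 135*x + 108
which factors as (x + 3)^3*(x + 4). The eigenvalues (with algebraic multiplicities) are λ = -4 with multiplicity 1, λ = -3 with multiplicity 3.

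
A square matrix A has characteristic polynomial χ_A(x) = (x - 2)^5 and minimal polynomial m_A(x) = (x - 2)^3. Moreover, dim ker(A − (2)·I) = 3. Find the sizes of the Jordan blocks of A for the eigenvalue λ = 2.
Block sizes for λ = 2: [3, 1, 1]

Step 1 — from the characteristic polynomial, algebraic multiplicity of λ = 2 is 5. From dim ker(A − (2)·I) = 3, there are exactly 3 Jordan blocks for λ = 2.
Step 2 — from the minimal polynomial, the factor (x − 2)^3 tells us the largest block for λ = 2 has size 3.
Step 3 — with total size 5, 3 blocks, and largest block 3, the block sizes (in nonincreasing order) are [3, 1, 1].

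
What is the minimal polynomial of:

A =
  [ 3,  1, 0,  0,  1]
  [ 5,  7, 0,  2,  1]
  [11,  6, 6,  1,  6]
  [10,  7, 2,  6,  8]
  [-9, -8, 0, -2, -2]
x^5 - 20*x^4 + 145*x^3 - 450*x^2 + 540*x - 216

The characteristic polynomial is χ_A(x) = (x - 6)^3*(x - 1)^2, so the eigenvalues are known. The minimal polynomial is
  m_A(x) = Π_λ (x − λ)^{k_λ}
where k_λ is the size of the *largest* Jordan block for λ (equivalently, the smallest k with (A − λI)^k v = 0 for every generalised eigenvector v of λ).

  λ = 1: largest Jordan block has size 2, contributing (x − 1)^2
  λ = 6: largest Jordan block has size 3, contributing (x − 6)^3

So m_A(x) = (x - 6)^3*(x - 1)^2 = x^5 - 20*x^4 + 145*x^3 - 450*x^2 + 540*x - 216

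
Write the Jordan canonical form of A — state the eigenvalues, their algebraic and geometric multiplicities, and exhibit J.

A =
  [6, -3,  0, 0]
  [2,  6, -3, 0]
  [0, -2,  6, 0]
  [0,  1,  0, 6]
J_3(6) ⊕ J_1(6)

The characteristic polynomial is
  det(x·I − A) = x^4 - 24*x^3 + 216*x^2 - 864*x + 1296 = (x - 6)^4

Eigenvalues and multiplicities (the geometric multiplicity of λ is n − rank(A − λI), which equals the number of Jordan blocks for λ):
  λ = 6: algebraic multiplicity = 4, geometric multiplicity = 2

Determining the block sizes for each eigenvalue:
  λ = 6: with am = 4 and gm = 2, the partition is not yet determined (e.g. several partitions of 4 into 2 parts exist). Let N = A − (6)·I. Computing rank(N^1) = 2, rank(N^2) = 1, rank(N^3) = 0; the number of blocks of size ≥ j is rank(N^{j−1}) − rank(N^j), giving [2, 1, 1]. So we have 1 block(s) of size 3, 1 block(s) of size 1 → block sizes [3, 1]

Assembling the blocks gives a Jordan form
J =
  [6, 1, 0, 0]
  [0, 6, 1, 0]
  [0, 0, 6, 0]
  [0, 0, 0, 6]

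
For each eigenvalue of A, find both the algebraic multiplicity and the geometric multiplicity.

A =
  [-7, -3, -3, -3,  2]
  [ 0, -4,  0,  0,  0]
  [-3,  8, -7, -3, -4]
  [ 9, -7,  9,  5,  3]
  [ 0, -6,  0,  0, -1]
λ = -4: alg = 3, geom = 2; λ = -1: alg = 2, geom = 1

Step 1 — factor the characteristic polynomial to read off the algebraic multiplicities:
  χ_A(x) = (x + 1)^2*(x + 4)^3

Step 2 — compute geometric multiplicities via the rank-nullity identity g(λ) = n − rank(A − λI):
  rank(A − (-4)·I) = 3, so dim ker(A − (-4)·I) = n − 3 = 2
  rank(A − (-1)·I) = 4, so dim ker(A − (-1)·I) = n − 4 = 1

Summary:
  λ = -4: algebraic multiplicity = 3, geometric multiplicity = 2
  λ = -1: algebraic multiplicity = 2, geometric multiplicity = 1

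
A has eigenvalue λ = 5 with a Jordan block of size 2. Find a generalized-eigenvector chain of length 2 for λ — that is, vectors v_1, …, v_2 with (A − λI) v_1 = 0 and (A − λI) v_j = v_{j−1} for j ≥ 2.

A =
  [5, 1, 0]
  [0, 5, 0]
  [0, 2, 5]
A Jordan chain for λ = 5 of length 2:
v_1 = (1, 0, 2)ᵀ
v_2 = (0, 1, 0)ᵀ

Let N = A − (5)·I. We want v_2 with N^2 v_2 = 0 but N^1 v_2 ≠ 0; then v_{j-1} := N · v_j for j = 2, …, 2.

Pick v_2 = (0, 1, 0)ᵀ.
Then v_1 = N · v_2 = (1, 0, 2)ᵀ.

Sanity check: (A − (5)·I) v_1 = (0, 0, 0)ᵀ = 0. ✓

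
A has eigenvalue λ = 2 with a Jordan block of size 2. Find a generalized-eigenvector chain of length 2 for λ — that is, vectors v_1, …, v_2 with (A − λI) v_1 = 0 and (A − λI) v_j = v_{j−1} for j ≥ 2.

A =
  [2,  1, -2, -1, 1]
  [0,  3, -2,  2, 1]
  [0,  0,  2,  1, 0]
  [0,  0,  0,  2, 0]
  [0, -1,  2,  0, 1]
A Jordan chain for λ = 2 of length 2:
v_1 = (1, 1, 0, 0, -1)ᵀ
v_2 = (0, 1, 0, 0, 0)ᵀ

Let N = A − (2)·I. We want v_2 with N^2 v_2 = 0 but N^1 v_2 ≠ 0; then v_{j-1} := N · v_j for j = 2, …, 2.

Pick v_2 = (0, 1, 0, 0, 0)ᵀ.
Then v_1 = N · v_2 = (1, 1, 0, 0, -1)ᵀ.

Sanity check: (A − (2)·I) v_1 = (0, 0, 0, 0, 0)ᵀ = 0. ✓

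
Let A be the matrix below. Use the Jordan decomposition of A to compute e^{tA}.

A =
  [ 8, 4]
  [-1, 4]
e^{tA} =
  [2*t*exp(6*t) + exp(6*t), 4*t*exp(6*t)]
  [-t*exp(6*t), -2*t*exp(6*t) + exp(6*t)]

Strategy: write A = P · J · P⁻¹ where J is a Jordan canonical form, so e^{tA} = P · e^{tJ} · P⁻¹, and e^{tJ} can be computed block-by-block.

A has Jordan form
J =
  [6, 1]
  [0, 6]
(up to reordering of blocks).

Per-block formulas:
  For a 2×2 Jordan block J_2(6): exp(t · J_2(6)) = e^(6t)·(I + t·N), where N is the 2×2 nilpotent shift.

After assembling e^{tJ} and conjugating by P, we get:

e^{tA} =
  [2*t*exp(6*t) + exp(6*t), 4*t*exp(6*t)]
  [-t*exp(6*t), -2*t*exp(6*t) + exp(6*t)]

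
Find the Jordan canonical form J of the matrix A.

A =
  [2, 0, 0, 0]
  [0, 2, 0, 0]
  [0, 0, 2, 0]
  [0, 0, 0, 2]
J_1(2) ⊕ J_1(2) ⊕ J_1(2) ⊕ J_1(2)

The characteristic polynomial is
  det(x·I − A) = x^4 - 8*x^3 + 24*x^2 - 32*x + 16 = (x - 2)^4

Eigenvalues and multiplicities (the geometric multiplicity of λ is n − rank(A − λI), which equals the number of Jordan blocks for λ):
  λ = 2: algebraic multiplicity = 4, geometric multiplicity = 4

Determining the block sizes for each eigenvalue:
  λ = 2: gm = am = 4, so every block has size 1 → block sizes [1, 1, 1, 1]

Assembling the blocks gives a Jordan form
J =
  [2, 0, 0, 0]
  [0, 2, 0, 0]
  [0, 0, 2, 0]
  [0, 0, 0, 2]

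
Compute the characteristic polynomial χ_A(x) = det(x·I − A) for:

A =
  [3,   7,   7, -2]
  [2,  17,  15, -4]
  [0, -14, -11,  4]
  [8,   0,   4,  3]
x^4 - 12*x^3 + 54*x^2 - 108*x + 81

Expanding det(x·I − A) (e.g. by cofactor expansion or by noting that A is similar to its Jordan form J, which has the same characteristic polynomial as A) gives
  χ_A(x) = x^4 - 12*x^3 + 54*x^2 - 108*x + 81
which factors as (x - 3)^4. The eigenvalues (with algebraic multiplicities) are λ = 3 with multiplicity 4.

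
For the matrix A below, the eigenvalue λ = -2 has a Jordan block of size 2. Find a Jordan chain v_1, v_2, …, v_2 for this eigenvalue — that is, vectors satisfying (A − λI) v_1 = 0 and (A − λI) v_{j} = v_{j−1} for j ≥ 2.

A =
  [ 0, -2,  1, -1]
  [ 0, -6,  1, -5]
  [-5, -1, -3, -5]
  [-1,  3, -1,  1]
A Jordan chain for λ = -2 of length 2:
v_1 = (2, 0, -5, -1)ᵀ
v_2 = (1, 0, 0, 0)ᵀ

Let N = A − (-2)·I. We want v_2 with N^2 v_2 = 0 but N^1 v_2 ≠ 0; then v_{j-1} := N · v_j for j = 2, …, 2.

Pick v_2 = (1, 0, 0, 0)ᵀ.
Then v_1 = N · v_2 = (2, 0, -5, -1)ᵀ.

Sanity check: (A − (-2)·I) v_1 = (0, 0, 0, 0)ᵀ = 0. ✓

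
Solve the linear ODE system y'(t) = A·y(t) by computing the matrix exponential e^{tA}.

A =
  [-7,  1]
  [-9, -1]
e^{tA} =
  [-3*t*exp(-4*t) + exp(-4*t), t*exp(-4*t)]
  [-9*t*exp(-4*t), 3*t*exp(-4*t) + exp(-4*t)]

Strategy: write A = P · J · P⁻¹ where J is a Jordan canonical form, so e^{tA} = P · e^{tJ} · P⁻¹, and e^{tJ} can be computed block-by-block.

A has Jordan form
J =
  [-4,  1]
  [ 0, -4]
(up to reordering of blocks).

Per-block formulas:
  For a 2×2 Jordan block J_2(-4): exp(t · J_2(-4)) = e^(-4t)·(I + t·N), where N is the 2×2 nilpotent shift.

After assembling e^{tJ} and conjugating by P, we get:

e^{tA} =
  [-3*t*exp(-4*t) + exp(-4*t), t*exp(-4*t)]
  [-9*t*exp(-4*t), 3*t*exp(-4*t) + exp(-4*t)]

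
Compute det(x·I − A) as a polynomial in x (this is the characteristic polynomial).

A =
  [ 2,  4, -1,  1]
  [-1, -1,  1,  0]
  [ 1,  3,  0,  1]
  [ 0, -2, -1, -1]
x^4

Expanding det(x·I − A) (e.g. by cofactor expansion or by noting that A is similar to its Jordan form J, which has the same characteristic polynomial as A) gives
  χ_A(x) = x^4
which factors as x^4. The eigenvalues (with algebraic multiplicities) are λ = 0 with multiplicity 4.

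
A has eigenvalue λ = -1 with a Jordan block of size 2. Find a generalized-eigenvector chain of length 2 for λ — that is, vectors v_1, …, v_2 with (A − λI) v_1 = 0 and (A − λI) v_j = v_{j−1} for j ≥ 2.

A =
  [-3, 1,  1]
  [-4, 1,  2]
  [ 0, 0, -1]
A Jordan chain for λ = -1 of length 2:
v_1 = (-2, -4, 0)ᵀ
v_2 = (1, 0, 0)ᵀ

Let N = A − (-1)·I. We want v_2 with N^2 v_2 = 0 but N^1 v_2 ≠ 0; then v_{j-1} := N · v_j for j = 2, …, 2.

Pick v_2 = (1, 0, 0)ᵀ.
Then v_1 = N · v_2 = (-2, -4, 0)ᵀ.

Sanity check: (A − (-1)·I) v_1 = (0, 0, 0)ᵀ = 0. ✓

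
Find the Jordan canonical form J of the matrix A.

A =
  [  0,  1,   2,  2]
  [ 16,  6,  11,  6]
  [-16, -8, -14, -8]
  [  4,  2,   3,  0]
J_3(-2) ⊕ J_1(-2)

The characteristic polynomial is
  det(x·I − A) = x^4 + 8*x^3 + 24*x^2 + 32*x + 16 = (x + 2)^4

Eigenvalues and multiplicities (the geometric multiplicity of λ is n − rank(A − λI), which equals the number of Jordan blocks for λ):
  λ = -2: algebraic multiplicity = 4, geometric multiplicity = 2

Determining the block sizes for each eigenvalue:
  λ = -2: with am = 4 and gm = 2, the partition is not yet determined (e.g. several partitions of 4 into 2 parts exist). Let N = A − (-2)·I. Computing rank(N^1) = 2, rank(N^2) = 1, rank(N^3) = 0; the number of blocks of size ≥ j is rank(N^{j−1}) − rank(N^j), giving [2, 1, 1]. So we have 1 block(s) of size 3, 1 block(s) of size 1 → block sizes [3, 1]

Assembling the blocks gives a Jordan form
J =
  [-2,  1,  0,  0]
  [ 0, -2,  1,  0]
  [ 0,  0, -2,  0]
  [ 0,  0,  0, -2]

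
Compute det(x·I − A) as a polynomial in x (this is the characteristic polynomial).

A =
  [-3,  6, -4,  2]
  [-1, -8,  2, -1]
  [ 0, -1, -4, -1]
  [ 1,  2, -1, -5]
x^4 + 20*x^3 + 150*x^2 + 500*x + 625

Expanding det(x·I − A) (e.g. by cofactor expansion or by noting that A is similar to its Jordan form J, which has the same characteristic polynomial as A) gives
  χ_A(x) = x^4 + 20*x^3 + 150*x^2 + 500*x + 625
which factors as (x + 5)^4. The eigenvalues (with algebraic multiplicities) are λ = -5 with multiplicity 4.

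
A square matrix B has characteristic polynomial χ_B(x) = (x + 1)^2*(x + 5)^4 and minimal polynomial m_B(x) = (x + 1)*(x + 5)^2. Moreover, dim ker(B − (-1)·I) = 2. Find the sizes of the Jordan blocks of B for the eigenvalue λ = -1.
Block sizes for λ = -1: [1, 1]

Step 1 — from the characteristic polynomial, algebraic multiplicity of λ = -1 is 2. From dim ker(B − (-1)·I) = 2, there are exactly 2 Jordan blocks for λ = -1.
Step 2 — from the minimal polynomial, the factor (x + 1) tells us the largest block for λ = -1 has size 1.
Step 3 — with total size 2, 2 blocks, and largest block 1, the block sizes (in nonincreasing order) are [1, 1].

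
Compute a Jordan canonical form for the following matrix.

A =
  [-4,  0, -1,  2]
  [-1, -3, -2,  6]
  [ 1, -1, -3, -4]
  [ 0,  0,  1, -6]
J_3(-4) ⊕ J_1(-4)

The characteristic polynomial is
  det(x·I − A) = x^4 + 16*x^3 + 96*x^2 + 256*x + 256 = (x + 4)^4

Eigenvalues and multiplicities (the geometric multiplicity of λ is n − rank(A − λI), which equals the number of Jordan blocks for λ):
  λ = -4: algebraic multiplicity = 4, geometric multiplicity = 2

Determining the block sizes for each eigenvalue:
  λ = -4: with am = 4 and gm = 2, the partition is not yet determined (e.g. several partitions of 4 into 2 parts exist). Let N = A − (-4)·I. Computing rank(N^1) = 2, rank(N^2) = 1, rank(N^3) = 0; the number of blocks of size ≥ j is rank(N^{j−1}) − rank(N^j), giving [2, 1, 1]. So we have 1 block(s) of size 3, 1 block(s) of size 1 → block sizes [3, 1]

Assembling the blocks gives a Jordan form
J =
  [-4,  1,  0,  0]
  [ 0, -4,  1,  0]
  [ 0,  0, -4,  0]
  [ 0,  0,  0, -4]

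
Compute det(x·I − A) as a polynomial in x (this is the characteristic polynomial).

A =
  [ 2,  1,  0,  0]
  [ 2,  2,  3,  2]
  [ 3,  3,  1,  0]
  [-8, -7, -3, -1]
x^4 - 4*x^3 + 6*x^2 - 4*x + 1

Expanding det(x·I − A) (e.g. by cofactor expansion or by noting that A is similar to its Jordan form J, which has the same characteristic polynomial as A) gives
  χ_A(x) = x^4 - 4*x^3 + 6*x^2 - 4*x + 1
which factors as (x - 1)^4. The eigenvalues (with algebraic multiplicities) are λ = 1 with multiplicity 4.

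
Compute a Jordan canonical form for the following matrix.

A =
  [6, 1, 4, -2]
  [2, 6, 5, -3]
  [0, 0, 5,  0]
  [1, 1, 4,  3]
J_3(5) ⊕ J_1(5)

The characteristic polynomial is
  det(x·I − A) = x^4 - 20*x^3 + 150*x^2 - 500*x + 625 = (x - 5)^4

Eigenvalues and multiplicities (the geometric multiplicity of λ is n − rank(A − λI), which equals the number of Jordan blocks for λ):
  λ = 5: algebraic multiplicity = 4, geometric multiplicity = 2

Determining the block sizes for each eigenvalue:
  λ = 5: with am = 4 and gm = 2, the partition is not yet determined (e.g. several partitions of 4 into 2 parts exist). Let N = A − (5)·I. Computing rank(N^1) = 2, rank(N^2) = 1, rank(N^3) = 0; the number of blocks of size ≥ j is rank(N^{j−1}) − rank(N^j), giving [2, 1, 1]. So we have 1 block(s) of size 3, 1 block(s) of size 1 → block sizes [3, 1]

Assembling the blocks gives a Jordan form
J =
  [5, 1, 0, 0]
  [0, 5, 1, 0]
  [0, 0, 5, 0]
  [0, 0, 0, 5]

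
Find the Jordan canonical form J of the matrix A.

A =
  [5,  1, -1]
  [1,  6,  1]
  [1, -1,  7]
J_3(6)

The characteristic polynomial is
  det(x·I − A) = x^3 - 18*x^2 + 108*x - 216 = (x - 6)^3

Eigenvalues and multiplicities (the geometric multiplicity of λ is n − rank(A − λI), which equals the number of Jordan blocks for λ):
  λ = 6: algebraic multiplicity = 3, geometric multiplicity = 1

Determining the block sizes for each eigenvalue:
  λ = 6: one block (gm = 1), so the single block has size am = 3 → block sizes [3]

Assembling the blocks gives a Jordan form
J =
  [6, 1, 0]
  [0, 6, 1]
  [0, 0, 6]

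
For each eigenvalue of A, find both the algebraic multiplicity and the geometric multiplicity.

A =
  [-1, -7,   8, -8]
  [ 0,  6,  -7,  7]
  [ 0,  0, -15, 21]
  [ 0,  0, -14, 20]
λ = -1: alg = 2, geom = 1; λ = 6: alg = 2, geom = 2

Step 1 — factor the characteristic polynomial to read off the algebraic multiplicities:
  χ_A(x) = (x - 6)^2*(x + 1)^2

Step 2 — compute geometric multiplicities via the rank-nullity identity g(λ) = n − rank(A − λI):
  rank(A − (-1)·I) = 3, so dim ker(A − (-1)·I) = n − 3 = 1
  rank(A − (6)·I) = 2, so dim ker(A − (6)·I) = n − 2 = 2

Summary:
  λ = -1: algebraic multiplicity = 2, geometric multiplicity = 1
  λ = 6: algebraic multiplicity = 2, geometric multiplicity = 2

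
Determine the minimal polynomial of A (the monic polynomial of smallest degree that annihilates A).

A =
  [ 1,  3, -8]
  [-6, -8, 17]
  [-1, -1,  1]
x^3 + 6*x^2 + 12*x + 8

The characteristic polynomial is χ_A(x) = (x + 2)^3, so the eigenvalues are known. The minimal polynomial is
  m_A(x) = Π_λ (x − λ)^{k_λ}
where k_λ is the size of the *largest* Jordan block for λ (equivalently, the smallest k with (A − λI)^k v = 0 for every generalised eigenvector v of λ).

  λ = -2: largest Jordan block has size 3, contributing (x + 2)^3

So m_A(x) = (x + 2)^3 = x^3 + 6*x^2 + 12*x + 8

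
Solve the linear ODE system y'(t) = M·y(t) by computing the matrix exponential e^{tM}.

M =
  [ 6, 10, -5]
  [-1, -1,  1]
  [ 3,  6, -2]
e^{tM} =
  [5*t*exp(t) + exp(t), 10*t*exp(t), -5*t*exp(t)]
  [-t*exp(t), -2*t*exp(t) + exp(t), t*exp(t)]
  [3*t*exp(t), 6*t*exp(t), -3*t*exp(t) + exp(t)]

Strategy: write M = P · J · P⁻¹ where J is a Jordan canonical form, so e^{tM} = P · e^{tJ} · P⁻¹, and e^{tJ} can be computed block-by-block.

M has Jordan form
J =
  [1, 1, 0]
  [0, 1, 0]
  [0, 0, 1]
(up to reordering of blocks).

Per-block formulas:
  For a 1×1 block at λ = 1: exp(t · [1]) = [e^(1t)].
  For a 2×2 Jordan block J_2(1): exp(t · J_2(1)) = e^(1t)·(I + t·N), where N is the 2×2 nilpotent shift.

After assembling e^{tJ} and conjugating by P, we get:

e^{tM} =
  [5*t*exp(t) + exp(t), 10*t*exp(t), -5*t*exp(t)]
  [-t*exp(t), -2*t*exp(t) + exp(t), t*exp(t)]
  [3*t*exp(t), 6*t*exp(t), -3*t*exp(t) + exp(t)]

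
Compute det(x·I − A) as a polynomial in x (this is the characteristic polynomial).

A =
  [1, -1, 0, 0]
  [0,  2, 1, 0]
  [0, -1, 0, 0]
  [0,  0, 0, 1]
x^4 - 4*x^3 + 6*x^2 - 4*x + 1

Expanding det(x·I − A) (e.g. by cofactor expansion or by noting that A is similar to its Jordan form J, which has the same characteristic polynomial as A) gives
  χ_A(x) = x^4 - 4*x^3 + 6*x^2 - 4*x + 1
which factors as (x - 1)^4. The eigenvalues (with algebraic multiplicities) are λ = 1 with multiplicity 4.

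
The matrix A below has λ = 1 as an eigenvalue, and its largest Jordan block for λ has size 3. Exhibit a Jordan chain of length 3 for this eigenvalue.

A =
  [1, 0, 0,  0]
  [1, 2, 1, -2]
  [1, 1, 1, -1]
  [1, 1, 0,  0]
A Jordan chain for λ = 1 of length 3:
v_1 = (0, 1, 1, 1)ᵀ
v_2 = (0, 1, 0, 0)ᵀ
v_3 = (0, 0, 1, 0)ᵀ

Let N = A − (1)·I. We want v_3 with N^3 v_3 = 0 but N^2 v_3 ≠ 0; then v_{j-1} := N · v_j for j = 3, …, 2.

Pick v_3 = (0, 0, 1, 0)ᵀ.
Then v_2 = N · v_3 = (0, 1, 0, 0)ᵀ.
Then v_1 = N · v_2 = (0, 1, 1, 1)ᵀ.

Sanity check: (A − (1)·I) v_1 = (0, 0, 0, 0)ᵀ = 0. ✓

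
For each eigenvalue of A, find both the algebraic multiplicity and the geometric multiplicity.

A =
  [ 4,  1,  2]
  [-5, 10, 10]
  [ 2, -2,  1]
λ = 5: alg = 3, geom = 2

Step 1 — factor the characteristic polynomial to read off the algebraic multiplicities:
  χ_A(x) = (x - 5)^3

Step 2 — compute geometric multiplicities via the rank-nullity identity g(λ) = n − rank(A − λI):
  rank(A − (5)·I) = 1, so dim ker(A − (5)·I) = n − 1 = 2

Summary:
  λ = 5: algebraic multiplicity = 3, geometric multiplicity = 2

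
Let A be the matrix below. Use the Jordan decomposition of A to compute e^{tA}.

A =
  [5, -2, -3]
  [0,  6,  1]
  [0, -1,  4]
e^{tA} =
  [exp(5*t), t^2*exp(5*t)/2 - 2*t*exp(5*t), t^2*exp(5*t)/2 - 3*t*exp(5*t)]
  [0, t*exp(5*t) + exp(5*t), t*exp(5*t)]
  [0, -t*exp(5*t), -t*exp(5*t) + exp(5*t)]

Strategy: write A = P · J · P⁻¹ where J is a Jordan canonical form, so e^{tA} = P · e^{tJ} · P⁻¹, and e^{tJ} can be computed block-by-block.

A has Jordan form
J =
  [5, 1, 0]
  [0, 5, 1]
  [0, 0, 5]
(up to reordering of blocks).

Per-block formulas:
  For a 3×3 Jordan block J_3(5): exp(t · J_3(5)) = e^(5t)·(I + t·N + (t^2/2)·N^2), where N is the 3×3 nilpotent shift.

After assembling e^{tJ} and conjugating by P, we get:

e^{tA} =
  [exp(5*t), t^2*exp(5*t)/2 - 2*t*exp(5*t), t^2*exp(5*t)/2 - 3*t*exp(5*t)]
  [0, t*exp(5*t) + exp(5*t), t*exp(5*t)]
  [0, -t*exp(5*t), -t*exp(5*t) + exp(5*t)]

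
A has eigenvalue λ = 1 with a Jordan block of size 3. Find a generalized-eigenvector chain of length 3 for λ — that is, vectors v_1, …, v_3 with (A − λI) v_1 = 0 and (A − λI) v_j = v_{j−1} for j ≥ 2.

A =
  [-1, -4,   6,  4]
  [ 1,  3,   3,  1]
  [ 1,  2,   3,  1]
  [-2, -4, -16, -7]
A Jordan chain for λ = 1 of length 3:
v_1 = (-2, 1, 0, 0)ᵀ
v_2 = (-2, 1, 1, -2)ᵀ
v_3 = (1, 0, 0, 0)ᵀ

Let N = A − (1)·I. We want v_3 with N^3 v_3 = 0 but N^2 v_3 ≠ 0; then v_{j-1} := N · v_j for j = 3, …, 2.

Pick v_3 = (1, 0, 0, 0)ᵀ.
Then v_2 = N · v_3 = (-2, 1, 1, -2)ᵀ.
Then v_1 = N · v_2 = (-2, 1, 0, 0)ᵀ.

Sanity check: (A − (1)·I) v_1 = (0, 0, 0, 0)ᵀ = 0. ✓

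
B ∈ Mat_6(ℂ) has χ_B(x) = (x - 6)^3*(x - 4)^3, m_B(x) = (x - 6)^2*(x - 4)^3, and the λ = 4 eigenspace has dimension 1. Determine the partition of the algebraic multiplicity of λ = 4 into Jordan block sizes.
Block sizes for λ = 4: [3]

Step 1 — from the characteristic polynomial, algebraic multiplicity of λ = 4 is 3. From dim ker(B − (4)·I) = 1, there are exactly 1 Jordan blocks for λ = 4.
Step 2 — from the minimal polynomial, the factor (x − 4)^3 tells us the largest block for λ = 4 has size 3.
Step 3 — with total size 3, 1 blocks, and largest block 3, the block sizes (in nonincreasing order) are [3].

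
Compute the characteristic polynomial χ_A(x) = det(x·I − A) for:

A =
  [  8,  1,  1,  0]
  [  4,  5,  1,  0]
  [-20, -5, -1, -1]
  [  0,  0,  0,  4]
x^4 - 16*x^3 + 96*x^2 - 256*x + 256

Expanding det(x·I − A) (e.g. by cofactor expansion or by noting that A is similar to its Jordan form J, which has the same characteristic polynomial as A) gives
  χ_A(x) = x^4 - 16*x^3 + 96*x^2 - 256*x + 256
which factors as (x - 4)^4. The eigenvalues (with algebraic multiplicities) are λ = 4 with multiplicity 4.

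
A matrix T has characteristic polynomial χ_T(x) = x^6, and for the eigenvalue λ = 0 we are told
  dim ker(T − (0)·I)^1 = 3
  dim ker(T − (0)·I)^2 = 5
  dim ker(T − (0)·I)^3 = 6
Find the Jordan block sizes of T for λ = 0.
Block sizes for λ = 0: [3, 2, 1]

From the dimensions of kernels of powers, the number of Jordan blocks of size at least j is d_j − d_{j−1} where d_j = dim ker(N^j) (with d_0 = 0). Computing the differences gives [3, 2, 1].
The number of blocks of size exactly k is (#blocks of size ≥ k) − (#blocks of size ≥ k + 1), so the partition is: 1 block(s) of size 1, 1 block(s) of size 2, 1 block(s) of size 3.
In nonincreasing order the block sizes are [3, 2, 1].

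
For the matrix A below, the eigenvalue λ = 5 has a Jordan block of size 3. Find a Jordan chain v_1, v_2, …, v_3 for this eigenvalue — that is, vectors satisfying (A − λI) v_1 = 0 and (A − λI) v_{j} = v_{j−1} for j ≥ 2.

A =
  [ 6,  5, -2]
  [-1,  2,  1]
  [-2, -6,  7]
A Jordan chain for λ = 5 of length 3:
v_1 = (2, -2, -4)ᵀ
v_2 = (5, -3, -6)ᵀ
v_3 = (0, 1, 0)ᵀ

Let N = A − (5)·I. We want v_3 with N^3 v_3 = 0 but N^2 v_3 ≠ 0; then v_{j-1} := N · v_j for j = 3, …, 2.

Pick v_3 = (0, 1, 0)ᵀ.
Then v_2 = N · v_3 = (5, -3, -6)ᵀ.
Then v_1 = N · v_2 = (2, -2, -4)ᵀ.

Sanity check: (A − (5)·I) v_1 = (0, 0, 0)ᵀ = 0. ✓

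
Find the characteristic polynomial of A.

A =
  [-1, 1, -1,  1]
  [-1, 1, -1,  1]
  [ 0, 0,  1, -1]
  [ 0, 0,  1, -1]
x^4

Expanding det(x·I − A) (e.g. by cofactor expansion or by noting that A is similar to its Jordan form J, which has the same characteristic polynomial as A) gives
  χ_A(x) = x^4
which factors as x^4. The eigenvalues (with algebraic multiplicities) are λ = 0 with multiplicity 4.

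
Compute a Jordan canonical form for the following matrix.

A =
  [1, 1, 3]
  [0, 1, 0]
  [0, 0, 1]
J_2(1) ⊕ J_1(1)

The characteristic polynomial is
  det(x·I − A) = x^3 - 3*x^2 + 3*x - 1 = (x - 1)^3

Eigenvalues and multiplicities (the geometric multiplicity of λ is n − rank(A − λI), which equals the number of Jordan blocks for λ):
  λ = 1: algebraic multiplicity = 3, geometric multiplicity = 2

Determining the block sizes for each eigenvalue:
  λ = 1: 2 blocks summing to 3 forces exactly one block of size 2 and the rest size 1 → block sizes [2, 1]

Assembling the blocks gives a Jordan form
J =
  [1, 1, 0]
  [0, 1, 0]
  [0, 0, 1]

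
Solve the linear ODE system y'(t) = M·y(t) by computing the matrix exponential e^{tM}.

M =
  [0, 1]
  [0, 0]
e^{tM} =
  [1, t]
  [0, 1]

Strategy: write M = P · J · P⁻¹ where J is a Jordan canonical form, so e^{tM} = P · e^{tJ} · P⁻¹, and e^{tJ} can be computed block-by-block.

M has Jordan form
J =
  [0, 1]
  [0, 0]
(up to reordering of blocks).

Per-block formulas:
  For a 2×2 Jordan block J_2(0): exp(t · J_2(0)) = e^(0t)·(I + t·N), where N is the 2×2 nilpotent shift.

After assembling e^{tJ} and conjugating by P, we get:

e^{tM} =
  [1, t]
  [0, 1]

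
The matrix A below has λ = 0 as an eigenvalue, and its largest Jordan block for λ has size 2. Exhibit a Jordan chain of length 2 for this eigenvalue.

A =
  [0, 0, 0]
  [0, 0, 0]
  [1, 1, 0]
A Jordan chain for λ = 0 of length 2:
v_1 = (0, 0, 1)ᵀ
v_2 = (1, 0, 0)ᵀ

Let N = A − (0)·I. We want v_2 with N^2 v_2 = 0 but N^1 v_2 ≠ 0; then v_{j-1} := N · v_j for j = 2, …, 2.

Pick v_2 = (1, 0, 0)ᵀ.
Then v_1 = N · v_2 = (0, 0, 1)ᵀ.

Sanity check: (A − (0)·I) v_1 = (0, 0, 0)ᵀ = 0. ✓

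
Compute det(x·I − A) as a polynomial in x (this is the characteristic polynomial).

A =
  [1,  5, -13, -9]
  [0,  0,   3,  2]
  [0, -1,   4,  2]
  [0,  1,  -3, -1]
x^4 - 4*x^3 + 6*x^2 - 4*x + 1

Expanding det(x·I − A) (e.g. by cofactor expansion or by noting that A is similar to its Jordan form J, which has the same characteristic polynomial as A) gives
  χ_A(x) = x^4 - 4*x^3 + 6*x^2 - 4*x + 1
which factors as (x - 1)^4. The eigenvalues (with algebraic multiplicities) are λ = 1 with multiplicity 4.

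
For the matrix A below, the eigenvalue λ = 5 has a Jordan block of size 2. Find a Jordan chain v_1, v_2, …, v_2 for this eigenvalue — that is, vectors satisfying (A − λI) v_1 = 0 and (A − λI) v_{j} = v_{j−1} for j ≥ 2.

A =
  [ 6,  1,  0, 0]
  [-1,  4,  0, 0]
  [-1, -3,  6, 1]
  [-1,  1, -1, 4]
A Jordan chain for λ = 5 of length 2:
v_1 = (1, -1, -1, -1)ᵀ
v_2 = (1, 0, 0, 0)ᵀ

Let N = A − (5)·I. We want v_2 with N^2 v_2 = 0 but N^1 v_2 ≠ 0; then v_{j-1} := N · v_j for j = 2, …, 2.

Pick v_2 = (1, 0, 0, 0)ᵀ.
Then v_1 = N · v_2 = (1, -1, -1, -1)ᵀ.

Sanity check: (A − (5)·I) v_1 = (0, 0, 0, 0)ᵀ = 0. ✓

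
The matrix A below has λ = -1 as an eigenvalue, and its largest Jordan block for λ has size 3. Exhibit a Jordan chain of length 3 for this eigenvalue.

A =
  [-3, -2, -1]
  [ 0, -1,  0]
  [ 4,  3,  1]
A Jordan chain for λ = -1 of length 3:
v_1 = (1, 0, -2)ᵀ
v_2 = (-2, 0, 3)ᵀ
v_3 = (0, 1, 0)ᵀ

Let N = A − (-1)·I. We want v_3 with N^3 v_3 = 0 but N^2 v_3 ≠ 0; then v_{j-1} := N · v_j for j = 3, …, 2.

Pick v_3 = (0, 1, 0)ᵀ.
Then v_2 = N · v_3 = (-2, 0, 3)ᵀ.
Then v_1 = N · v_2 = (1, 0, -2)ᵀ.

Sanity check: (A − (-1)·I) v_1 = (0, 0, 0)ᵀ = 0. ✓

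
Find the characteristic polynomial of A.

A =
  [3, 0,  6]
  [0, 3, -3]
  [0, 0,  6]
x^3 - 12*x^2 + 45*x - 54

Expanding det(x·I − A) (e.g. by cofactor expansion or by noting that A is similar to its Jordan form J, which has the same characteristic polynomial as A) gives
  χ_A(x) = x^3 - 12*x^2 + 45*x - 54
which factors as (x - 6)*(x - 3)^2. The eigenvalues (with algebraic multiplicities) are λ = 3 with multiplicity 2, λ = 6 with multiplicity 1.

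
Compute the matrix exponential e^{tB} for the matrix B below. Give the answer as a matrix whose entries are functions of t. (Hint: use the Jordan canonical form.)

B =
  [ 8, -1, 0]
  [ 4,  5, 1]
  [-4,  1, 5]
e^{tB} =
  [2*t*exp(6*t) + exp(6*t), -t^2*exp(6*t)/2 - t*exp(6*t), -t^2*exp(6*t)/2]
  [4*t*exp(6*t), -t^2*exp(6*t) - t*exp(6*t) + exp(6*t), -t^2*exp(6*t) + t*exp(6*t)]
  [-4*t*exp(6*t), t^2*exp(6*t) + t*exp(6*t), t^2*exp(6*t) - t*exp(6*t) + exp(6*t)]

Strategy: write B = P · J · P⁻¹ where J is a Jordan canonical form, so e^{tB} = P · e^{tJ} · P⁻¹, and e^{tJ} can be computed block-by-block.

B has Jordan form
J =
  [6, 1, 0]
  [0, 6, 1]
  [0, 0, 6]
(up to reordering of blocks).

Per-block formulas:
  For a 3×3 Jordan block J_3(6): exp(t · J_3(6)) = e^(6t)·(I + t·N + (t^2/2)·N^2), where N is the 3×3 nilpotent shift.

After assembling e^{tJ} and conjugating by P, we get:

e^{tB} =
  [2*t*exp(6*t) + exp(6*t), -t^2*exp(6*t)/2 - t*exp(6*t), -t^2*exp(6*t)/2]
  [4*t*exp(6*t), -t^2*exp(6*t) - t*exp(6*t) + exp(6*t), -t^2*exp(6*t) + t*exp(6*t)]
  [-4*t*exp(6*t), t^2*exp(6*t) + t*exp(6*t), t^2*exp(6*t) - t*exp(6*t) + exp(6*t)]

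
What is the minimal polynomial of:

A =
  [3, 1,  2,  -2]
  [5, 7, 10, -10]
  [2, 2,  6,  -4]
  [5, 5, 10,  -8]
x^2 - 4*x + 4

The characteristic polynomial is χ_A(x) = (x - 2)^4, so the eigenvalues are known. The minimal polynomial is
  m_A(x) = Π_λ (x − λ)^{k_λ}
where k_λ is the size of the *largest* Jordan block for λ (equivalently, the smallest k with (A − λI)^k v = 0 for every generalised eigenvector v of λ).

  λ = 2: largest Jordan block has size 2, contributing (x − 2)^2

So m_A(x) = (x - 2)^2 = x^2 - 4*x + 4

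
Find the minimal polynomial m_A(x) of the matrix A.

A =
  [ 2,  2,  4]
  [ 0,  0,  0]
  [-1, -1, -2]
x^2

The characteristic polynomial is χ_A(x) = x^3, so the eigenvalues are known. The minimal polynomial is
  m_A(x) = Π_λ (x − λ)^{k_λ}
where k_λ is the size of the *largest* Jordan block for λ (equivalently, the smallest k with (A − λI)^k v = 0 for every generalised eigenvector v of λ).

  λ = 0: largest Jordan block has size 2, contributing (x − 0)^2

So m_A(x) = x^2 = x^2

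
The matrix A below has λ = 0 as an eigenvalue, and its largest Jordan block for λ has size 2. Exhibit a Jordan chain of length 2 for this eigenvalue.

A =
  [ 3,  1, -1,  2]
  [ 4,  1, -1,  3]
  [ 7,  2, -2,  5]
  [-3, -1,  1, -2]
A Jordan chain for λ = 0 of length 2:
v_1 = (3, 4, 7, -3)ᵀ
v_2 = (1, 0, 0, 0)ᵀ

Let N = A − (0)·I. We want v_2 with N^2 v_2 = 0 but N^1 v_2 ≠ 0; then v_{j-1} := N · v_j for j = 2, …, 2.

Pick v_2 = (1, 0, 0, 0)ᵀ.
Then v_1 = N · v_2 = (3, 4, 7, -3)ᵀ.

Sanity check: (A − (0)·I) v_1 = (0, 0, 0, 0)ᵀ = 0. ✓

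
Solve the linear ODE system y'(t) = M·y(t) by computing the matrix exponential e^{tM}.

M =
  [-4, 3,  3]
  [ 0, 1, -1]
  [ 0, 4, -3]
e^{tM} =
  [exp(-4*t), 6*t*exp(-t) - exp(-t) + exp(-4*t), -3*t*exp(-t) + 2*exp(-t) - 2*exp(-4*t)]
  [0, 2*t*exp(-t) + exp(-t), -t*exp(-t)]
  [0, 4*t*exp(-t), -2*t*exp(-t) + exp(-t)]

Strategy: write M = P · J · P⁻¹ where J is a Jordan canonical form, so e^{tM} = P · e^{tJ} · P⁻¹, and e^{tJ} can be computed block-by-block.

M has Jordan form
J =
  [-4,  0,  0]
  [ 0, -1,  1]
  [ 0,  0, -1]
(up to reordering of blocks).

Per-block formulas:
  For a 1×1 block at λ = -4: exp(t · [-4]) = [e^(-4t)].
  For a 2×2 Jordan block J_2(-1): exp(t · J_2(-1)) = e^(-1t)·(I + t·N), where N is the 2×2 nilpotent shift.

After assembling e^{tJ} and conjugating by P, we get:

e^{tM} =
  [exp(-4*t), 6*t*exp(-t) - exp(-t) + exp(-4*t), -3*t*exp(-t) + 2*exp(-t) - 2*exp(-4*t)]
  [0, 2*t*exp(-t) + exp(-t), -t*exp(-t)]
  [0, 4*t*exp(-t), -2*t*exp(-t) + exp(-t)]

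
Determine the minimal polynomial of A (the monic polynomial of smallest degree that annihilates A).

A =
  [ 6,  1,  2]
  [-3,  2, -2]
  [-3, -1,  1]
x^2 - 6*x + 9

The characteristic polynomial is χ_A(x) = (x - 3)^3, so the eigenvalues are known. The minimal polynomial is
  m_A(x) = Π_λ (x − λ)^{k_λ}
where k_λ is the size of the *largest* Jordan block for λ (equivalently, the smallest k with (A − λI)^k v = 0 for every generalised eigenvector v of λ).

  λ = 3: largest Jordan block has size 2, contributing (x − 3)^2

So m_A(x) = (x - 3)^2 = x^2 - 6*x + 9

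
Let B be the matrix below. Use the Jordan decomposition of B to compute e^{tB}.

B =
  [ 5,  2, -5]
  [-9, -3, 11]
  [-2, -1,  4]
e^{tB} =
  [t^2*exp(2*t)/2 + 3*t*exp(2*t) + exp(2*t), t^2*exp(2*t)/2 + 2*t*exp(2*t), -3*t^2*exp(2*t)/2 - 5*t*exp(2*t)]
  [-2*t^2*exp(2*t) - 9*t*exp(2*t), -2*t^2*exp(2*t) - 5*t*exp(2*t) + exp(2*t), 6*t^2*exp(2*t) + 11*t*exp(2*t)]
  [-t^2*exp(2*t)/2 - 2*t*exp(2*t), -t^2*exp(2*t)/2 - t*exp(2*t), 3*t^2*exp(2*t)/2 + 2*t*exp(2*t) + exp(2*t)]

Strategy: write B = P · J · P⁻¹ where J is a Jordan canonical form, so e^{tB} = P · e^{tJ} · P⁻¹, and e^{tJ} can be computed block-by-block.

B has Jordan form
J =
  [2, 1, 0]
  [0, 2, 1]
  [0, 0, 2]
(up to reordering of blocks).

Per-block formulas:
  For a 3×3 Jordan block J_3(2): exp(t · J_3(2)) = e^(2t)·(I + t·N + (t^2/2)·N^2), where N is the 3×3 nilpotent shift.

After assembling e^{tJ} and conjugating by P, we get:

e^{tB} =
  [t^2*exp(2*t)/2 + 3*t*exp(2*t) + exp(2*t), t^2*exp(2*t)/2 + 2*t*exp(2*t), -3*t^2*exp(2*t)/2 - 5*t*exp(2*t)]
  [-2*t^2*exp(2*t) - 9*t*exp(2*t), -2*t^2*exp(2*t) - 5*t*exp(2*t) + exp(2*t), 6*t^2*exp(2*t) + 11*t*exp(2*t)]
  [-t^2*exp(2*t)/2 - 2*t*exp(2*t), -t^2*exp(2*t)/2 - t*exp(2*t), 3*t^2*exp(2*t)/2 + 2*t*exp(2*t) + exp(2*t)]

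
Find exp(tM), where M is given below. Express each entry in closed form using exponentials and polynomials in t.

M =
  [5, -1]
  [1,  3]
e^{tM} =
  [t*exp(4*t) + exp(4*t), -t*exp(4*t)]
  [t*exp(4*t), -t*exp(4*t) + exp(4*t)]

Strategy: write M = P · J · P⁻¹ where J is a Jordan canonical form, so e^{tM} = P · e^{tJ} · P⁻¹, and e^{tJ} can be computed block-by-block.

M has Jordan form
J =
  [4, 1]
  [0, 4]
(up to reordering of blocks).

Per-block formulas:
  For a 2×2 Jordan block J_2(4): exp(t · J_2(4)) = e^(4t)·(I + t·N), where N is the 2×2 nilpotent shift.

After assembling e^{tJ} and conjugating by P, we get:

e^{tM} =
  [t*exp(4*t) + exp(4*t), -t*exp(4*t)]
  [t*exp(4*t), -t*exp(4*t) + exp(4*t)]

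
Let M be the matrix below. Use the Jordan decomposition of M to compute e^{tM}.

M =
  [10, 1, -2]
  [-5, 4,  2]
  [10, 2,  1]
e^{tM} =
  [5*t*exp(5*t) + exp(5*t), t*exp(5*t), -2*t*exp(5*t)]
  [-5*t*exp(5*t), -t*exp(5*t) + exp(5*t), 2*t*exp(5*t)]
  [10*t*exp(5*t), 2*t*exp(5*t), -4*t*exp(5*t) + exp(5*t)]

Strategy: write M = P · J · P⁻¹ where J is a Jordan canonical form, so e^{tM} = P · e^{tJ} · P⁻¹, and e^{tJ} can be computed block-by-block.

M has Jordan form
J =
  [5, 1, 0]
  [0, 5, 0]
  [0, 0, 5]
(up to reordering of blocks).

Per-block formulas:
  For a 2×2 Jordan block J_2(5): exp(t · J_2(5)) = e^(5t)·(I + t·N), where N is the 2×2 nilpotent shift.
  For a 1×1 block at λ = 5: exp(t · [5]) = [e^(5t)].

After assembling e^{tJ} and conjugating by P, we get:

e^{tM} =
  [5*t*exp(5*t) + exp(5*t), t*exp(5*t), -2*t*exp(5*t)]
  [-5*t*exp(5*t), -t*exp(5*t) + exp(5*t), 2*t*exp(5*t)]
  [10*t*exp(5*t), 2*t*exp(5*t), -4*t*exp(5*t) + exp(5*t)]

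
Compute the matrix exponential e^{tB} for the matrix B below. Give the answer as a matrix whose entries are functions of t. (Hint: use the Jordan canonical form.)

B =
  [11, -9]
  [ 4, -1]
e^{tB} =
  [6*t*exp(5*t) + exp(5*t), -9*t*exp(5*t)]
  [4*t*exp(5*t), -6*t*exp(5*t) + exp(5*t)]

Strategy: write B = P · J · P⁻¹ where J is a Jordan canonical form, so e^{tB} = P · e^{tJ} · P⁻¹, and e^{tJ} can be computed block-by-block.

B has Jordan form
J =
  [5, 1]
  [0, 5]
(up to reordering of blocks).

Per-block formulas:
  For a 2×2 Jordan block J_2(5): exp(t · J_2(5)) = e^(5t)·(I + t·N), where N is the 2×2 nilpotent shift.

After assembling e^{tJ} and conjugating by P, we get:

e^{tB} =
  [6*t*exp(5*t) + exp(5*t), -9*t*exp(5*t)]
  [4*t*exp(5*t), -6*t*exp(5*t) + exp(5*t)]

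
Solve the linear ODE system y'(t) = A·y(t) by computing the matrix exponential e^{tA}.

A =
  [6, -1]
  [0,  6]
e^{tA} =
  [exp(6*t), -t*exp(6*t)]
  [0, exp(6*t)]

Strategy: write A = P · J · P⁻¹ where J is a Jordan canonical form, so e^{tA} = P · e^{tJ} · P⁻¹, and e^{tJ} can be computed block-by-block.

A has Jordan form
J =
  [6, 1]
  [0, 6]
(up to reordering of blocks).

Per-block formulas:
  For a 2×2 Jordan block J_2(6): exp(t · J_2(6)) = e^(6t)·(I + t·N), where N is the 2×2 nilpotent shift.

After assembling e^{tJ} and conjugating by P, we get:

e^{tA} =
  [exp(6*t), -t*exp(6*t)]
  [0, exp(6*t)]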